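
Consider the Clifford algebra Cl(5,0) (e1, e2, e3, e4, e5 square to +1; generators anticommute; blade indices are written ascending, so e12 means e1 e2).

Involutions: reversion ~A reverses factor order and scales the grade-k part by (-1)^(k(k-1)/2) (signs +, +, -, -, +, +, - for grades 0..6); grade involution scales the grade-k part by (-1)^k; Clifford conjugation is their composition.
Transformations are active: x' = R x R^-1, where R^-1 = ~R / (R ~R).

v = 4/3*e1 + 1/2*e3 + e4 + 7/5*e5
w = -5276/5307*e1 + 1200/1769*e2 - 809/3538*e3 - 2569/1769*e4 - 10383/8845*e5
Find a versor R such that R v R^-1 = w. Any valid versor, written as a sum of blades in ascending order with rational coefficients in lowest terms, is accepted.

Sketch: the shared square 4489/900 makes R = v + w = 600/1769*e1 + 1200/1769*e2 + 480/1769*e3 - 800/1769*e4 + 400/1769*e5 the natural versor; its sandwich fixes that direction, negates (v - w)/2, and sends v to w.
Answer: 600/1769*e1 + 1200/1769*e2 + 480/1769*e3 - 800/1769*e4 + 400/1769*e5


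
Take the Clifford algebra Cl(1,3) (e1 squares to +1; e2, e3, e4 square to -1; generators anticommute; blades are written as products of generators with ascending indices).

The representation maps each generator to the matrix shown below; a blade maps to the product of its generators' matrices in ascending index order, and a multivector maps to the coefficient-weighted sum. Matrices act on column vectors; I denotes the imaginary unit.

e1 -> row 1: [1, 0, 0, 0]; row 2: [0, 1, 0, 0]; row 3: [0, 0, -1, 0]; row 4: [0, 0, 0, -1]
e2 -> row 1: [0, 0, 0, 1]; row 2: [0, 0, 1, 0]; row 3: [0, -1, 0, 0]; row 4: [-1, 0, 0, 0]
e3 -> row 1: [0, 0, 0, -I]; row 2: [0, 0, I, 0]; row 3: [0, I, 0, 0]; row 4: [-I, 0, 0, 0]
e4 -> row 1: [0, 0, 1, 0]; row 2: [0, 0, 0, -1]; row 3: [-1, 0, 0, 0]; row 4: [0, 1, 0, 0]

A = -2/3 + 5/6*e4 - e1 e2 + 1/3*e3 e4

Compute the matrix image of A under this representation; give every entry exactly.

Bivector images (products of the table entries): rho(e1 e2) = rho(e1)rho(e2) = row 1: [0, 0, 0, 1]; row 2: [0, 0, 1, 0]; row 3: [0, 1, 0, 0]; row 4: [1, 0, 0, 0]; rho(e3 e4) = rho(e3)rho(e4) = row 1: [0, -I, 0, 0]; row 2: [-I, 0, 0, 0]; row 3: [0, 0, 0, -I]; row 4: [0, 0, -I, 0].
M = (-2/3)*1 + (5/6)*rho(e4) + (-1)*rho(e1 e2) + (1/3)*rho(e3 e4), summed entrywise (1 is the identity matrix):
Answer: row 1: [-2/3, -I/3, 5/6, -1]; row 2: [-I/3, -2/3, -1, -5/6]; row 3: [-5/6, -1, -2/3, -I/3]; row 4: [-1, 5/6, -I/3, -2/3]


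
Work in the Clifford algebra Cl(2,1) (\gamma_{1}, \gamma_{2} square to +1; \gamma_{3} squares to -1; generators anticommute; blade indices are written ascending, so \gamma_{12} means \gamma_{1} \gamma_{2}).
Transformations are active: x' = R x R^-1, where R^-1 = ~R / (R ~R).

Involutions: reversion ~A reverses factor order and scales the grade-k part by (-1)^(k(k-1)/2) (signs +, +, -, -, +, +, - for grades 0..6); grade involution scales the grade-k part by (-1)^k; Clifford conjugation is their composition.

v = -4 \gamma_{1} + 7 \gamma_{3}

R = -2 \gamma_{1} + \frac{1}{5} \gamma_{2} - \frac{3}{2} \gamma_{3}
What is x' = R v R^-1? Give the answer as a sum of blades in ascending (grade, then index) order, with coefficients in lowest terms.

~R = -2 \gamma_{1} + \frac{1}{5} \gamma_{2} - \frac{3}{2} \gamma_{3}, and R ~R = \frac{179}{100}, so R^-1 = ~R / (\frac{179}{100}).
R v = \frac{37}{2} + \frac{4}{5} \gamma_{12} - 20 \gamma_{13} + \frac{7}{5} \gamma_{23}
Answer: -\frac{6684}{179} \gamma_{1} + \frac{740}{179} \gamma_{2} - \frac{6803}{179} \gamma_{3}


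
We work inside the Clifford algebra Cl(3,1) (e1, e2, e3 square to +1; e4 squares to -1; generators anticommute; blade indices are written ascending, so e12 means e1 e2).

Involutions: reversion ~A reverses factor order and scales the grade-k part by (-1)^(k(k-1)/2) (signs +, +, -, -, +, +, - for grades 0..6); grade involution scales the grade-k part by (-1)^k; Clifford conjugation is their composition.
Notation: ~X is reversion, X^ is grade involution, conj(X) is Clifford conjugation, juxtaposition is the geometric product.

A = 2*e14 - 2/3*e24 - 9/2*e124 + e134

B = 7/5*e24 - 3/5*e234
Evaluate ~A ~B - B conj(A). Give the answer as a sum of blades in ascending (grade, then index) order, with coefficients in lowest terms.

first term: -14/15 - 63/10*e1 - 2/5*e3 + 11/5*e12 - 27/10*e13 - 1/5*e123
second term: 14/15 - 63/10*e1 + 2/5*e3 + 17/5*e12 + 27/10*e13 + 13/5*e123
Answer: -28/15 - 4/5*e3 - 6/5*e12 - 27/5*e13 - 14/5*e123


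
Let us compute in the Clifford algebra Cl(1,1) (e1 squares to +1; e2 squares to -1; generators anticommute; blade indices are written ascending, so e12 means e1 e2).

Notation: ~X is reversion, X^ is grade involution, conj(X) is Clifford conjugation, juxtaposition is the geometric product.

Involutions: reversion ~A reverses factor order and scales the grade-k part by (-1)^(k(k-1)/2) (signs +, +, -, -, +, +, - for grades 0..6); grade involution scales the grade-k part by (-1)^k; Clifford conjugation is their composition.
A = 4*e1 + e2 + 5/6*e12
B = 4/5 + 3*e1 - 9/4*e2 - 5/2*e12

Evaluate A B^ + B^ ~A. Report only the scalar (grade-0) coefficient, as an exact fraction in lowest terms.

first term: -49/3 - 47/40*e1 - 67/10*e2 + 38/3*e12
second term: -73/6 + 153/40*e1 + 133/10*e2 - 38/3*e12
Answer: -57/2


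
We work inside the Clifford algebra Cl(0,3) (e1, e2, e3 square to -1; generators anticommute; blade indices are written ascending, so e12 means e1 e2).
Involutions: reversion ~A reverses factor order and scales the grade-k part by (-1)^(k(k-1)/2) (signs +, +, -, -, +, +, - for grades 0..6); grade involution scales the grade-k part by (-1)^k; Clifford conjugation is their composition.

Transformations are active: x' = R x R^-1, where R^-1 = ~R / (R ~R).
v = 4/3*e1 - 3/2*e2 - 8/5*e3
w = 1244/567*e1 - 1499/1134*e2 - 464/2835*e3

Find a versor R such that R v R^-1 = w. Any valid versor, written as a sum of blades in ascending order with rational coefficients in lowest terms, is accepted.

Sketch: the shared square -5929/900 makes R = v + w = 2000/567*e1 - 1600/567*e2 - 1000/567*e3 the natural versor; its sandwich fixes that direction, negates (v - w)/2, and sends v to w.
Answer: 2000/567*e1 - 1600/567*e2 - 1000/567*e3


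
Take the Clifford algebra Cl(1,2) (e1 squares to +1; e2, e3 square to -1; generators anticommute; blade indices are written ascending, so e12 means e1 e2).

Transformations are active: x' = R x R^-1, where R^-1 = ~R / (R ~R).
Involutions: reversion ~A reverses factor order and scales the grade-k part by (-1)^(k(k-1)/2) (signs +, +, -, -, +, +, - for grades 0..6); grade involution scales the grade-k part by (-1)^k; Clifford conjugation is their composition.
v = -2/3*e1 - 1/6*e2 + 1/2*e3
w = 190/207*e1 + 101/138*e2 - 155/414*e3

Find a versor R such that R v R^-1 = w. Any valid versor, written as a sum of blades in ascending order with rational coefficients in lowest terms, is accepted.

Key observation: q(v) = q(w) = 1/6 (sandwiches preserve the norm), so R = v + w = 52/207*e1 + 13/23*e2 + 26/207*e3 works whenever it is invertible — the component of v along it is kept and (v - w)/2 reverses, sending v to w.
Answer: 52/207*e1 + 13/23*e2 + 26/207*e3


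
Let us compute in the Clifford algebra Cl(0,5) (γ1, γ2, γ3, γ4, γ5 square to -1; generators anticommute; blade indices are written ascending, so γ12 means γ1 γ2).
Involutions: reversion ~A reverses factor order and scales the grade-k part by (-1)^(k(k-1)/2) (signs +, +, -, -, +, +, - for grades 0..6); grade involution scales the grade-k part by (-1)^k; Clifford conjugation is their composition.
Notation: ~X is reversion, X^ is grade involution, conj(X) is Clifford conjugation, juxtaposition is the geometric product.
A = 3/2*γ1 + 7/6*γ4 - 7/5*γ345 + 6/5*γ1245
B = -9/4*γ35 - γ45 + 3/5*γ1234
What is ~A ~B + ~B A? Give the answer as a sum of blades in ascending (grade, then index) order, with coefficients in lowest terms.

first term: -7/5*γ3 + 63/20*γ4 - 7/6*γ5 - 6/5*γ12 - 18/25*γ35 + 7/10*γ123 - 21/25*γ125 + 27/8*γ135 + 3/2*γ145 - 9/10*γ234 - 21/8*γ345 - 27/10*γ1234
second term: 7/5*γ3 - 63/20*γ4 + 7/6*γ5 - 6/5*γ12 + 18/25*γ35 - 7/10*γ123 + 21/25*γ125 + 27/8*γ135 + 3/2*γ145 + 9/10*γ234 - 21/8*γ345 + 27/10*γ1234
Answer: -12/5*γ12 + 27/4*γ135 + 3*γ145 - 21/4*γ345


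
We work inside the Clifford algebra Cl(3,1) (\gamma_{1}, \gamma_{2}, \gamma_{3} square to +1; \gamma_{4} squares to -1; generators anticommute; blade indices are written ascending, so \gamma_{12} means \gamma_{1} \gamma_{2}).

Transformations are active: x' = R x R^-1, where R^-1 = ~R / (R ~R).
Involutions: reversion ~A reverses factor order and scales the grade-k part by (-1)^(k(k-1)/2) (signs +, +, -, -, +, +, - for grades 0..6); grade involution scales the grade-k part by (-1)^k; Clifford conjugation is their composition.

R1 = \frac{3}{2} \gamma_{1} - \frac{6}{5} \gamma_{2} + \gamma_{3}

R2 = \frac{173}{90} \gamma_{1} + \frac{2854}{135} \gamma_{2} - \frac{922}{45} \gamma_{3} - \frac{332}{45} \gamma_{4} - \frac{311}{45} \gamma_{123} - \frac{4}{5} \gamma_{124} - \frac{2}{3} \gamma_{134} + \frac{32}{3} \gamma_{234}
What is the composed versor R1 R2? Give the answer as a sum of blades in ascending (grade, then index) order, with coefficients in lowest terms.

Distribute over the terms of R1 (each basis-blade product reordered to ascending indices, repeated generators contracted through their squares):
(\frac{3}{2} \gamma_{1}) R2 = \frac{173}{60} + \frac{1427}{45} \gamma_{12} - \frac{461}{15} \gamma_{13} - \frac{166}{15} \gamma_{14} - \frac{311}{30} \gamma_{23} - \frac{6}{5} \gamma_{24} - \gamma_{34} + 16 \gamma_{1234}
(-\frac{6}{5} \gamma_{2}) R2 = -\frac{5708}{225} + \frac{173}{75} \gamma_{12} - \frac{622}{75} \gamma_{13} - \frac{24}{25} \gamma_{14} + \frac{1844}{75} \gamma_{23} + \frac{664}{75} \gamma_{24} - \frac{64}{5} \gamma_{34} - \frac{4}{5} \gamma_{1234}
(\gamma_{3}) R2 = -\frac{922}{45} - \frac{311}{45} \gamma_{12} - \frac{173}{90} \gamma_{13} + \frac{2}{3} \gamma_{14} - \frac{2854}{135} \gamma_{23} - \frac{32}{3} \gamma_{24} - \frac{332}{45} \gamma_{34} - \frac{4}{5} \gamma_{1234}
Summing the partial products and collecting blades:
Answer: -\frac{38677}{900} + \frac{2033}{75} \gamma_{12} - \frac{18427}{450} \gamma_{13} - \frac{284}{25} \gamma_{14} - \frac{9343}{1350} \gamma_{23} - \frac{226}{75} \gamma_{24} - \frac{953}{45} \gamma_{34} + \frac{72}{5} \gamma_{1234}


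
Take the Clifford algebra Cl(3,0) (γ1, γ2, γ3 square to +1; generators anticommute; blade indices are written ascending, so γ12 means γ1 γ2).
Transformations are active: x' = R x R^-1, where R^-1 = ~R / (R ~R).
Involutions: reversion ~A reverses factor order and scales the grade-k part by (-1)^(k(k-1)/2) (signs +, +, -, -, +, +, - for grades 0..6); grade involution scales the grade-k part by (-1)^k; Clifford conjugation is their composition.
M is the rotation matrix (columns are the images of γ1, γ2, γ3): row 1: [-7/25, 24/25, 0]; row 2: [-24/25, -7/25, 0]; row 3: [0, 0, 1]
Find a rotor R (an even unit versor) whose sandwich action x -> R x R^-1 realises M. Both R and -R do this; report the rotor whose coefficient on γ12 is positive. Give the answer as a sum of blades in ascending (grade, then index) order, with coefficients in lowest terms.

Method: write R = a + b12*γ12 + b13*γ13 + b23*γ23 with a^2 + b12^2 + b13^2 + b23^2 = 1 (so R^-1 = ~R). Expanding the columns R e_j ~R gives tr M = 4a^2 - 1 and, from the antisymmetric part, M21 - M12 = -4a*b12, M13 - M31 = 4a*b13, M32 - M23 = -4a*b23.
Here tr M = 11/25, so a^2 = (1 + tr M)/4 = 9/25 and a = ±3/5. Taking a = 3/5: M21 - M12 = -48/25, M13 - M31 = 0, M32 - M23 = 0, giving b12 = 4/5, b13 = 0, b23 = 0, i.e. R = 3/5 + 4/5*γ12.
Its γ12 coefficient is already positive.
Answer: 3/5 + 4/5*γ12. Key observation: the double cover Spin(3) -> SO(3) sends R and -R to the same matrix (trace 11/25 here), so the stated sign of the γ12 coefficient is what selects one sheet.


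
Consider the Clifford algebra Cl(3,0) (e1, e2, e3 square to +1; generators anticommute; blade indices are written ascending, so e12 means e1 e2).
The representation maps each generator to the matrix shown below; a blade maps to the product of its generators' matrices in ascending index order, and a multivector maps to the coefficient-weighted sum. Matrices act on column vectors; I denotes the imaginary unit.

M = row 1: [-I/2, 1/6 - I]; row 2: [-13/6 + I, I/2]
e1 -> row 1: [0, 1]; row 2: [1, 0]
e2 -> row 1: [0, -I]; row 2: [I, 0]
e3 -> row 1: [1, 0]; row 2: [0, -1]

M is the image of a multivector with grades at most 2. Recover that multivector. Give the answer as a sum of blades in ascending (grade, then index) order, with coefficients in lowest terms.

Method: 1, rho(e1), rho(e2), rho(e3) form a trace-orthogonal basis of the 2x2 complex matrices (tr(X Y) = 2 if X = Y, else 0), so M = m0*1 + m1*rho(e1) + m2*rho(e2) + m3*rho(e3) with m0 = tr(M)/2 = 0, m1 = tr(M rho(e1))/2 = -1, m2 = tr(M rho(e2))/2 = 1 + 7*I/6, m3 = tr(M rho(e3))/2 = -I/2.
Multiplying table entries, the bivector images are rho(e12) = I*rho(e3), rho(e13) = -I*rho(e2), rho(e23) = I*rho(e1); with real blade coefficients the real parts of m0..m3 are the coefficients of 1, e1, e2, e3 and the imaginary parts give the bivectors (e23: Im m1, e13: -Im m2, e12: Im m3).
Answer: -e1 + e2 - 1/2*e12 - 7/6*e13


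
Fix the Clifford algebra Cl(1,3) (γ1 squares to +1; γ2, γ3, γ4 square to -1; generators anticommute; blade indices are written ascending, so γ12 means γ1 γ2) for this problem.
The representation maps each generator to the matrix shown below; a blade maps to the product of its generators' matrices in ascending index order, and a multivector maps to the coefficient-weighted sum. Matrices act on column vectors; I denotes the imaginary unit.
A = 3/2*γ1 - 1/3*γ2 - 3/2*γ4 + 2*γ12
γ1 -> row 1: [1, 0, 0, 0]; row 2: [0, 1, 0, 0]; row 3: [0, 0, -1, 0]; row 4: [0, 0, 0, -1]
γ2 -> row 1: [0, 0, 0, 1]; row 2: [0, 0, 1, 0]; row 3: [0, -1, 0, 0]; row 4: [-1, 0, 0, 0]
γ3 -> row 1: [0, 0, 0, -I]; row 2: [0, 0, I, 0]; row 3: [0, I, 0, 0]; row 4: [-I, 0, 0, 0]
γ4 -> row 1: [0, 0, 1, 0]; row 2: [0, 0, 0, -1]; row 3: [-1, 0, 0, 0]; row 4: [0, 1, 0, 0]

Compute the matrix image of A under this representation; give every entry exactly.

Bivector images (products of the table entries): rho(γ12) = rho(γ1)rho(γ2) = row 1: [0, 0, 0, 1]; row 2: [0, 0, 1, 0]; row 3: [0, 1, 0, 0]; row 4: [1, 0, 0, 0].
M = (3/2)*rho(γ1) + (-1/3)*rho(γ2) + (-3/2)*rho(γ4) + (2)*rho(γ12), summed entrywise:
Answer: row 1: [3/2, 0, -3/2, 5/3]; row 2: [0, 3/2, 5/3, 3/2]; row 3: [3/2, 7/3, -3/2, 0]; row 4: [7/3, -3/2, 0, -3/2]


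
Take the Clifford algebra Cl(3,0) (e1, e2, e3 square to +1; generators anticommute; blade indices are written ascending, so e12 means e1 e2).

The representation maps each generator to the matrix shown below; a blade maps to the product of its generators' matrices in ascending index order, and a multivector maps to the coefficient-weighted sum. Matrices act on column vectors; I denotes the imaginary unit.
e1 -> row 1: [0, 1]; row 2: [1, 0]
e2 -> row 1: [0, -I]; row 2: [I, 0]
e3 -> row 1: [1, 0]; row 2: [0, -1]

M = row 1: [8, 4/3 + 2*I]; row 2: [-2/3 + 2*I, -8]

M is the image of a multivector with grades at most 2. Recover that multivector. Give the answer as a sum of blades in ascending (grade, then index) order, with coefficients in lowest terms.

Method: 1, rho(e1), rho(e2), rho(e3) form a trace-orthogonal basis of the 2x2 complex matrices (tr(X Y) = 2 if X = Y, else 0), so M = m0*1 + m1*rho(e1) + m2*rho(e2) + m3*rho(e3) with m0 = tr(M)/2 = 0, m1 = tr(M rho(e1))/2 = 1/3 + 2*I, m2 = tr(M rho(e2))/2 = I, m3 = tr(M rho(e3))/2 = 8.
Multiplying table entries, the bivector images are rho(e12) = I*rho(e3), rho(e13) = -I*rho(e2), rho(e23) = I*rho(e1); with real blade coefficients the real parts of m0..m3 are the coefficients of 1, e1, e2, e3 and the imaginary parts give the bivectors (e23: Im m1, e13: -Im m2, e12: Im m3).
Answer: 1/3*e1 + 8*e3 - e13 + 2*e23


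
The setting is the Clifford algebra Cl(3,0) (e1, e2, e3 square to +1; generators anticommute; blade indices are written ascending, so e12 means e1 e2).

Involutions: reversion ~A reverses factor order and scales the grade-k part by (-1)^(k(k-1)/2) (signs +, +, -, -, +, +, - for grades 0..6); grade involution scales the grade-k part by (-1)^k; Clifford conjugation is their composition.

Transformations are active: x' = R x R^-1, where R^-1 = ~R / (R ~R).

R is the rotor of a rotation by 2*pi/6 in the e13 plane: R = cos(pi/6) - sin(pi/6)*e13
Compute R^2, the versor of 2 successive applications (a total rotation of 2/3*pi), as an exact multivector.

Rotor phase runs at HALF the rotation angle; powers of one rotor simply add phase, so after 2 steps in e13 the phase is 2*pi/6 = pi/3 and R^2 = cos(pi/3) - sin(pi/3)*e13.
cos(pi/3) = 1/2 and sin(pi/3) = sqrt(3)/2, so R^2 = 1/2 - sqrt(3)/2*e13. The net rotation is 2/3*pi; the rotor keeps the half-angle phase exactly.
Answer: 1/2 - sqrt(3)/2*e13


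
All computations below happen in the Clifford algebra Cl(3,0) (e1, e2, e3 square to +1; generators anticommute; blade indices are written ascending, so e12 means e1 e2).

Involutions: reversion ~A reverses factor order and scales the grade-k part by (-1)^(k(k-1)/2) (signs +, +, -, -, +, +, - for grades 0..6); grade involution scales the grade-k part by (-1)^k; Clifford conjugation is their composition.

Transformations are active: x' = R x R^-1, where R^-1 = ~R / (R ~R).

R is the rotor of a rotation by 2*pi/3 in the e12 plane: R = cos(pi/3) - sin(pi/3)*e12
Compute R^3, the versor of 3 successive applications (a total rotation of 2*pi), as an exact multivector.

The rotor phase is half the rotation angle and phases add under composition, so 3 steps in the e12 plane accumulate phase 3*(pi/3) = pi: R^3 = cos(pi) - sin(pi)*e12.
cos(pi) = -1 and sin(pi) = 0, so R^3 = -1. The total rotation 2*pi is 1 full turn, so every vector returns to itself, yet the rotor is -1, on the OTHER sheet of the double cover (an odd number of 2*pi turns).
Answer: -1


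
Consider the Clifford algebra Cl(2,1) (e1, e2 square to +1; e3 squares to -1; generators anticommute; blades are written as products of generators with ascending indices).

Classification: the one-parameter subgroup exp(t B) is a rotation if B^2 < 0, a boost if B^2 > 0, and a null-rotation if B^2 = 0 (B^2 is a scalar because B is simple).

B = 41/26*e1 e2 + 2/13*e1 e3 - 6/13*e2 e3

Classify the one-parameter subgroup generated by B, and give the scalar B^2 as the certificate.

B^2 term by term: the squares give (41/26)^2*(e1 e2)^2 + (2/13)^2*(e1 e3)^2 + (-6/13)^2*(e2 e3)^2 = 1681/676*(-1) + 4/169*(+1) + 36/169*(+1) = -9/4 (each basis 2-blade squares to minus the product of its generators' squares); cross terms between blades sharing an index anticommute and cancel. So B^2 = -9/4.
Answer: rotation, certificate B^2 = -9/4. Because -9/4 is invariant under every versor sandwich, the classification follows from its sign alone.


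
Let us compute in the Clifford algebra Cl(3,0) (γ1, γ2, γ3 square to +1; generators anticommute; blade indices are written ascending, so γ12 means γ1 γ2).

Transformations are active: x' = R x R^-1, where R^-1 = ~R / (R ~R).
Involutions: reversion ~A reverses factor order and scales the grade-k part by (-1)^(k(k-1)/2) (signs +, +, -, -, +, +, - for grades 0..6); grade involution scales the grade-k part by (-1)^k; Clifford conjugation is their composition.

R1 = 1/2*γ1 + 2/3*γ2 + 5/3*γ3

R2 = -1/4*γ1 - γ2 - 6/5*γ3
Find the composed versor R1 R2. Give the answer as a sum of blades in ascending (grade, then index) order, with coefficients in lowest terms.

Distribute over the terms of R1 (each basis-blade product reordered to ascending indices, repeated generators contracted through their squares):
(1/2*γ1) R2 = -1/8 - 1/2*γ12 - 3/5*γ13
(2/3*γ2) R2 = -2/3 + 1/6*γ12 - 4/5*γ23
(5/3*γ3) R2 = -2 + 5/12*γ13 + 5/3*γ23
Summing the partial products and collecting blades:
Answer: -67/24 - 1/3*γ12 - 11/60*γ13 + 13/15*γ23


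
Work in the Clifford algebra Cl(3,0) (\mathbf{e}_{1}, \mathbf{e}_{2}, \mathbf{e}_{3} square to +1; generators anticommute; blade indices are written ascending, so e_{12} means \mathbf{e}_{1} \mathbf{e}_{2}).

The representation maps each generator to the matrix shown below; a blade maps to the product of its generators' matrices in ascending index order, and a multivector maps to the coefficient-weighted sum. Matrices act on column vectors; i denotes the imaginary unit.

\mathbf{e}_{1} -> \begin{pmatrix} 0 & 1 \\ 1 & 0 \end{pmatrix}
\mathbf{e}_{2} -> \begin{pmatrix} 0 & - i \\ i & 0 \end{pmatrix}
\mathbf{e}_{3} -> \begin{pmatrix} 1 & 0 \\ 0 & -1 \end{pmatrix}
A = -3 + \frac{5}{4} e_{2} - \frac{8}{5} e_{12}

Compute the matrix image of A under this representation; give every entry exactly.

Bivector images (products of the table entries): rho(e_{12}) = rho(\mathbf{e}_{1})rho(\mathbf{e}_{2}) = \begin{pmatrix} i & 0 \\ 0 & - i \end{pmatrix}.
M = (-3)*1 + (\frac{5}{4})*rho(e_{2}) + (-\frac{8}{5})*rho(e_{12}), summed entrywise (1 is the identity matrix):
Answer: \begin{pmatrix} -3 - \frac{8 i}{5} & - \frac{5 i}{4} \\ \frac{5 i}{4} & -3 + \frac{8 i}{5} \end{pmatrix}


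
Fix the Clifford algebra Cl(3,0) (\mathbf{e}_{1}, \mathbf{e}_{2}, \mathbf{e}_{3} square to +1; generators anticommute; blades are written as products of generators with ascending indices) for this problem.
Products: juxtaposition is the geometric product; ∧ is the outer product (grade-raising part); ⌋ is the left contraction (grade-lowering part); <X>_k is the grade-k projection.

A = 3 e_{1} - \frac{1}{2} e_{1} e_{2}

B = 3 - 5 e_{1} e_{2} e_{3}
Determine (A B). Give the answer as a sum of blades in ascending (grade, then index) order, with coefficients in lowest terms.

step 1: 9 e_{1} - \frac{5}{2} e_{3} - \frac{3}{2} e_{1} e_{2} - 15 e_{2} e_{3}
Answer: 9 e_{1} - \frac{5}{2} e_{3} - \frac{3}{2} e_{1} e_{2} - 15 e_{2} e_{3}


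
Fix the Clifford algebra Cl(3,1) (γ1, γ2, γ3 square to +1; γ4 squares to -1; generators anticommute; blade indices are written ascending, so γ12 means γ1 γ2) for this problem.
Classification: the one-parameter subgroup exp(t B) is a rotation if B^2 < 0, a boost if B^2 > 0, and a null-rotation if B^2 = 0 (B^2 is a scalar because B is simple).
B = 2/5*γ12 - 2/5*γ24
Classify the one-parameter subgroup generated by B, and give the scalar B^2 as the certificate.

B^2 term by term: the squares give (2/5)^2*(γ12)^2 + (-2/5)^2*(γ24)^2 = 4/25*(-1) + 4/25*(+1) = 0 (each basis 2-blade squares to minus the product of its generators' squares); cross terms between blades sharing an index anticommute and cancel. So B^2 = 0.
Answer: null-rotation, certificate B^2 = 0. Note: conjugating B changes its blade decomposition but never the scalar B^2 = 0, whose sign settles the classification.


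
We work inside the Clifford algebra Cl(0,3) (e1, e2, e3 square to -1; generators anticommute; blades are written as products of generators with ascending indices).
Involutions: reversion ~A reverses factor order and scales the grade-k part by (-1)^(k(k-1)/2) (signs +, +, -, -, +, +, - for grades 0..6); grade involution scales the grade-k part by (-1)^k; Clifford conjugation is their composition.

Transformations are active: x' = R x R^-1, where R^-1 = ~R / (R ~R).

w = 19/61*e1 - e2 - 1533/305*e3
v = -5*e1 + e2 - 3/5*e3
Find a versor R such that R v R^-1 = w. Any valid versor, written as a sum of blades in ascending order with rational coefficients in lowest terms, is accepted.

Take R = v + w = -286/61*e1 - 1716/305*e3. Because q(v) = q(w) = -659/25, conjugation by R sends v exactly to w.
Answer: -286/61*e1 - 1716/305*e3


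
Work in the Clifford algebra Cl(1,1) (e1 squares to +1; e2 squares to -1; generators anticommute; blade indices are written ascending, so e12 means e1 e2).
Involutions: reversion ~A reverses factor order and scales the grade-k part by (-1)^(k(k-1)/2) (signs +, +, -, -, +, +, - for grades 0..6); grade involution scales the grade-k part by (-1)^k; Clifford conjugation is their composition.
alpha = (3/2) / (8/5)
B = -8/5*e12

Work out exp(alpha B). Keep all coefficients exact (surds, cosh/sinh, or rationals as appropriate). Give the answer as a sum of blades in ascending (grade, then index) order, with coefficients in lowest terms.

B^2 = (-8/5)^2*(e12)^2 = 64/25*(+1) = 64/25 (a basis 2-blade squares to minus the product of its generators' squares).
B^2 = 64/25 — since the square is positive, the closed form is hyperbolic: l = 8/5, alpha*l = 3/2, so exp(alpha B) = cosh(3/2) + (sinh(3/2)/(8/5))*B = cosh(3/2) + (5*sinh(3/2)/8)*B.
Answer: cosh(3/2) - sinh(3/2)*e12


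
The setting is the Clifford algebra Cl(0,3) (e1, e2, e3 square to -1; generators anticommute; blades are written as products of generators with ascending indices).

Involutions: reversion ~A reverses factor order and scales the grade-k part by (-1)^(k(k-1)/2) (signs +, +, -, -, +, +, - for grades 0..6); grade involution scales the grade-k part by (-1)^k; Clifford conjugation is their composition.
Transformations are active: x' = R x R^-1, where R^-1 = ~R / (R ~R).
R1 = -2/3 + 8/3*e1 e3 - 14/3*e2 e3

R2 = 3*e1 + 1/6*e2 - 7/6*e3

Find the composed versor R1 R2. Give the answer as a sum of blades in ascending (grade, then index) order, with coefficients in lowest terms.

Distribute over the terms of R1 (each basis-blade product reordered to ascending indices, repeated generators contracted through their squares):
(-2/3) R2 = -2*e1 - 1/9*e2 + 7/9*e3
(8/3*e1 e3) R2 = 28/9*e1 + 8*e3 - 4/9*e1 e2 e3
(-14/3*e2 e3) R2 = -49/9*e2 - 7/9*e3 - 14*e1 e2 e3
Summing the partial products and collecting blades:
Answer: 10/9*e1 - 50/9*e2 + 8*e3 - 130/9*e1 e2 e3


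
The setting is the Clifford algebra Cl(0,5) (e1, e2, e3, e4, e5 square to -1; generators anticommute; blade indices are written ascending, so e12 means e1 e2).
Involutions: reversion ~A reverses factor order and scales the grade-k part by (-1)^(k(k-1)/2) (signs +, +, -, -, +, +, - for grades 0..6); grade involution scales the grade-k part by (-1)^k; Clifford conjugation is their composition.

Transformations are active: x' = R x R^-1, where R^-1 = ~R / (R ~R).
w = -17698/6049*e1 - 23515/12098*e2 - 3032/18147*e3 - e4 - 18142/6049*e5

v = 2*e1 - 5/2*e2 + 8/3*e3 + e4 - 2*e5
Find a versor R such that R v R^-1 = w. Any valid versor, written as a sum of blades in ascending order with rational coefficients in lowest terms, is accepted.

The midline construction: v and w both square to -805/36, so reflecting in their sum -5600/6049*e1 - 26880/6049*e2 + 15120/6049*e3 - 30240/6049*e5 exchanges them.
Answer: -5600/6049*e1 - 26880/6049*e2 + 15120/6049*e3 - 30240/6049*e5


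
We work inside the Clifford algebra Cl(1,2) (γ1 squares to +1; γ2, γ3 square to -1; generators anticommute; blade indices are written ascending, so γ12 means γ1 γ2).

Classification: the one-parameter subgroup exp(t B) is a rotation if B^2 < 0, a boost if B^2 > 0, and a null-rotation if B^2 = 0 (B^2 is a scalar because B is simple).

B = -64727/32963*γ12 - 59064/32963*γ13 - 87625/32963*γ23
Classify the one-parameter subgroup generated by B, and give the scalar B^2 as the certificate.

B^2 term by term: the squares give (-64727/32963)^2*(γ12)^2 + (-59064/32963)^2*(γ13)^2 + (-87625/32963)^2*(γ23)^2 = 4189584529/1086559369*(+1) + 3488556096/1086559369*(+1) + 7678140625/1086559369*(-1) = 0 (each basis 2-blade squares to minus the product of its generators' squares); cross terms between blades sharing an index anticommute and cancel. So B^2 = 0.
Answer: null-rotation, certificate B^2 = 0. Because 0 is invariant under every versor sandwich, the classification follows from its sign alone.


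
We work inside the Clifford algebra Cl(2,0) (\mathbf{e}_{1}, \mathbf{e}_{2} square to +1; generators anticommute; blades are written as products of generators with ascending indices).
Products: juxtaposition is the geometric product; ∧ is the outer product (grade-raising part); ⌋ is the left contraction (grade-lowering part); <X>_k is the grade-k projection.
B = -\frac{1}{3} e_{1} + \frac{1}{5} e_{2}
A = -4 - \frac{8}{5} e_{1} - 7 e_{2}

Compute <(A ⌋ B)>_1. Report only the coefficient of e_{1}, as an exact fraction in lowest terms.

step 1: -\frac{13}{15} + \frac{4}{3} e_{1} - \frac{4}{5} e_{2}
step 2: \frac{4}{3} e_{1} - \frac{4}{5} e_{2}
Answer: \frac{4}{3}


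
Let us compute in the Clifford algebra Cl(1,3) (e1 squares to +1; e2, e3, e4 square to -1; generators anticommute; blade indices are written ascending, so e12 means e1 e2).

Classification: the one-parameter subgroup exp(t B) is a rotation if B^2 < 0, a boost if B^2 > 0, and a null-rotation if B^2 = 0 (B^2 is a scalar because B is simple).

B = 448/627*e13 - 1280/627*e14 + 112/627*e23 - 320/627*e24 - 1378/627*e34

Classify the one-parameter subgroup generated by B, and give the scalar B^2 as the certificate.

B^2 term by term: the squares give (448/627)^2*(e13)^2 + (-1280/627)^2*(e14)^2 + (112/627)^2*(e23)^2 + (-320/627)^2*(e24)^2 + (-1378/627)^2*(e34)^2 = 200704/393129*(+1) + 1638400/393129*(+1) + 12544/393129*(-1) + 102400/393129*(-1) + 1898884/393129*(-1) = -4/9 (each basis 2-blade squares to minus the product of its generators' squares); cross terms between blades sharing an index anticommute and cancel; the commuting (index-disjoint) pairs give grade-4 terms 2*c*c'*(blade product), which cancel blade by blade — e1234: 286720/393129 - 286720/393129 = 0 — confirming B is simple. So B^2 = -4/9.
Answer: rotation, certificate B^2 = -4/9. One invariant decides it: the square -4/9 survives every conjugation, and its sign is exactly the classification.


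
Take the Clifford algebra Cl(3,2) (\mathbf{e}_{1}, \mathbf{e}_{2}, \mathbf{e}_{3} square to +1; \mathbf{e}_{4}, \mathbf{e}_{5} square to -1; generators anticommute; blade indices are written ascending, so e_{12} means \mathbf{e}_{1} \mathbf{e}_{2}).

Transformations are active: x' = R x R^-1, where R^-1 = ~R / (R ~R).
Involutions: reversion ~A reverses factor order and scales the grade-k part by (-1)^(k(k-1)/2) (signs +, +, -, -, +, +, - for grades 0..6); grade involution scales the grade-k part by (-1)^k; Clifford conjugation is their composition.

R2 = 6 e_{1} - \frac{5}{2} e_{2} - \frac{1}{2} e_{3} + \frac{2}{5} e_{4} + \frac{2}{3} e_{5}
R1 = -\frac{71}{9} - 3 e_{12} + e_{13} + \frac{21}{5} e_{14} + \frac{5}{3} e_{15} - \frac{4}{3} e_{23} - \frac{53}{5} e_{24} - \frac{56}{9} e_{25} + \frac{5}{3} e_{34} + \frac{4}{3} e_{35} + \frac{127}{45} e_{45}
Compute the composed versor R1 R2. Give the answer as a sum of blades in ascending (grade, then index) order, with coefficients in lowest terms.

Distribute over the terms of R2 (each basis-blade product reordered to ascending indices, repeated generators contracted through their squares):
R1 (6 e_{1}) = -\frac{142}{3} e_{1} + 18 e_{2} - 6 e_{3} - \frac{126}{5} e_{4} - 10 e_{5} - 8 e_{123} - \frac{318}{5} e_{124} - \frac{112}{3} e_{125} + 10 e_{134} + 8 e_{135} + \frac{254}{15} e_{145}
R1 (-\frac{5}{2} e_{2}) = \frac{15}{2} e_{1} + \frac{355}{18} e_{2} - \frac{10}{3} e_{3} - \frac{53}{2} e_{4} - \frac{140}{9} e_{5} + \frac{5}{2} e_{123} + \frac{21}{2} e_{124} + \frac{25}{6} e_{125} - \frac{25}{6} e_{234} - \frac{10}{3} e_{235} - \frac{127}{18} e_{245}
R1 (-\frac{1}{2} e_{3}) = -\frac{1}{2} e_{1} + \frac{2}{3} e_{2} + \frac{71}{18} e_{3} + \frac{5}{6} e_{4} + \frac{2}{3} e_{5} + \frac{3}{2} e_{123} + \frac{21}{10} e_{134} + \frac{5}{6} e_{135} - \frac{53}{10} e_{234} - \frac{28}{9} e_{235} - \frac{127}{90} e_{345}
R1 (\frac{2}{5} e_{4}) = -\frac{42}{25} e_{1} + \frac{106}{25} e_{2} - \frac{2}{3} e_{3} - \frac{142}{45} e_{4} + \frac{254}{225} e_{5} - \frac{6}{5} e_{124} + \frac{2}{5} e_{134} - \frac{2}{3} e_{145} - \frac{8}{15} e_{234} + \frac{112}{45} e_{245} - \frac{8}{15} e_{345}
R1 (\frac{2}{3} e_{5}) = -\frac{10}{9} e_{1} + \frac{112}{27} e_{2} - \frac{8}{9} e_{3} - \frac{254}{135} e_{4} - \frac{142}{27} e_{5} - 2 e_{125} + \frac{2}{3} e_{135} + \frac{14}{5} e_{145} - \frac{8}{9} e_{235} - \frac{106}{15} e_{245} + \frac{10}{9} e_{345}
Summing the partial products and collecting blades:
Answer: -\frac{9703}{225} e_{1} + \frac{63149}{1350} e_{2} - \frac{125}{18} e_{3} - \frac{7547}{135} e_{4} - \frac{19588}{675} e_{5} - 4 e_{123} - \frac{543}{10} e_{124} - \frac{211}{6} e_{125} + \frac{25}{2} e_{134} + \frac{19}{2} e_{135} + \frac{286}{15} e_{145} - 10 e_{234} - \frac{22}{3} e_{235} - \frac{349}{30} e_{245} - \frac{5}{6} e_{345}


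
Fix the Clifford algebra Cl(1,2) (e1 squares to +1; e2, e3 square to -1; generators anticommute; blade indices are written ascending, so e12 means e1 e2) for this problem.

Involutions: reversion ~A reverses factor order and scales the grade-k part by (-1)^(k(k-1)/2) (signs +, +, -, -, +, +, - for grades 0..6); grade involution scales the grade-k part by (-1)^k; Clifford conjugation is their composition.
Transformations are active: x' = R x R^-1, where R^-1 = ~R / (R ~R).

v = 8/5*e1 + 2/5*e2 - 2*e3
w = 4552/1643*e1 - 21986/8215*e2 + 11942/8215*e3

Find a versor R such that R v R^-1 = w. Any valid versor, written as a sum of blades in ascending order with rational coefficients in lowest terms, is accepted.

Here q(v) = q(w) = -8/5; the classical choice R = v + w = 35904/8215*e1 - 3740/1643*e2 - 4488/8215*e3 then realises v -> w under the sandwich.
Answer: 35904/8215*e1 - 3740/1643*e2 - 4488/8215*e3


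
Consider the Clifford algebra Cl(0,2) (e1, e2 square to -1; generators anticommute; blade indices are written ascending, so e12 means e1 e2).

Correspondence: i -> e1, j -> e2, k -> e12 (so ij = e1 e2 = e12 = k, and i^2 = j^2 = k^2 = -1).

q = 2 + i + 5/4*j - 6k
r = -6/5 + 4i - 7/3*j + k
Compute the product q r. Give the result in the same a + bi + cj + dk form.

In blades: q = 2 + e1 + 5/4*e2 - 6*e12, r = -6/5 + 4*e1 - 7/3*e2 + e12.
Distribute q over r term by term (generator squares from the signature, products reordered to ascending indices): (2)*r = -12/5 + 8*e1 - 14/3*e2 + 2*e12; (e1)*r = -4 - 6/5*e1 - e2 - 7/3*e12; (5/4*e2)*r = 35/12 + 5/4*e1 - 3/2*e2 - 5*e12; (-6*e12)*r = 6 - 14*e1 - 24*e2 + 36/5*e12.
Sum: 151/60 - 119/20*e1 - 187/6*e2 + 28/15*e12; translating back through the correspondence:
Answer: 151/60 - 119/20*i - 187/6*j + 28/15*k


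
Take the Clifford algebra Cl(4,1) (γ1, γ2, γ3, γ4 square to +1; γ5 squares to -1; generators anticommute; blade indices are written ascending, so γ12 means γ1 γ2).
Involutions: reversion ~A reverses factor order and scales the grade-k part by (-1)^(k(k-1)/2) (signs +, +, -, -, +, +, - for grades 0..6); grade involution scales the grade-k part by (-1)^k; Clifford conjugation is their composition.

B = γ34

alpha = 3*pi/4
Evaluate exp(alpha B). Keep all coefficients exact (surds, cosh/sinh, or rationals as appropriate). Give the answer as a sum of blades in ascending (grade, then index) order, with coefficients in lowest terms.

B^2 = (1)^2*(γ34)^2 = 1*(-1) = -1 (a basis 2-blade squares to minus the product of its generators' squares).
B^2 = -1 — the series telescopes trigonometrically here: l = 1, alpha*l = 3*pi/4, so exp(alpha B) = cos(3*pi/4) + (sin(3*pi/4)/1)*B = -sqrt(2)/2 + (sqrt(2)/2)*B.
Answer: -sqrt(2)/2 + sqrt(2)/2*γ34


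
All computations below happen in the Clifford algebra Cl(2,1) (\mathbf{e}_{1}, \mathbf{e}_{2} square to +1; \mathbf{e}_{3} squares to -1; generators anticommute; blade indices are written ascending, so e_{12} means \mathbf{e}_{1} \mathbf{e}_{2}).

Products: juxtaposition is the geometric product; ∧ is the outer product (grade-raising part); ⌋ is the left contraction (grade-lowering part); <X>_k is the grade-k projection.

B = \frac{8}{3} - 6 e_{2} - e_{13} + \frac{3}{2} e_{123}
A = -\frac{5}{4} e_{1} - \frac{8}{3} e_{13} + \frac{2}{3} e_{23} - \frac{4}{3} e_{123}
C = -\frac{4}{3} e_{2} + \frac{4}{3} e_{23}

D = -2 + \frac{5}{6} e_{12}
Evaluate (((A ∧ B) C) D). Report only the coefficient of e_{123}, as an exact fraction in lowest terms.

step 1: -\frac{10}{3} e_{1} + \frac{15}{2} e_{12} - \frac{64}{9} e_{13} + \frac{16}{9} e_{23} - \frac{176}{9} e_{123}
step 2: \frac{64}{27} - \frac{974}{27} e_{1} + \frac{64}{27} e_{3} - \frac{136}{27} e_{12} - \frac{434}{27} e_{13} - \frac{376}{27} e_{123}
step 3: -\frac{44}{81} + \frac{1948}{27} e_{1} - \frac{2435}{81} e_{2} + \frac{556}{81} e_{3} + \frac{976}{81} e_{12} + \frac{868}{27} e_{13} - \frac{1085}{81} e_{23} + \frac{2416}{81} e_{123}
Answer: \frac{2416}{81}


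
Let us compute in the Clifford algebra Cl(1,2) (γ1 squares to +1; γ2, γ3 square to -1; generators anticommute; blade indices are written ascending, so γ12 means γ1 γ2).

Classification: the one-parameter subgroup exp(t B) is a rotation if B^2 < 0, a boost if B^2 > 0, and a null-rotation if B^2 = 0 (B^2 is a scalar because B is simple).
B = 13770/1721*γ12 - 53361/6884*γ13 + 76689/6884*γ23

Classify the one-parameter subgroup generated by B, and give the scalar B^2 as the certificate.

B^2 term by term: the squares give (13770/1721)^2*(γ12)^2 + (-53361/6884)^2*(γ13)^2 + (76689/6884)^2*(γ23)^2 = 189612900/2961841*(+1) + 2847396321/47389456*(+1) + 5881202721/47389456*(-1) = 0 (each basis 2-blade squares to minus the product of its generators' squares); cross terms between blades sharing an index anticommute and cancel. So B^2 = 0.
Answer: null-rotation, certificate B^2 = 0. Key observation: B^2 = 0 is a conjugation invariant, so its sign decides the class regardless of the surface form of B.


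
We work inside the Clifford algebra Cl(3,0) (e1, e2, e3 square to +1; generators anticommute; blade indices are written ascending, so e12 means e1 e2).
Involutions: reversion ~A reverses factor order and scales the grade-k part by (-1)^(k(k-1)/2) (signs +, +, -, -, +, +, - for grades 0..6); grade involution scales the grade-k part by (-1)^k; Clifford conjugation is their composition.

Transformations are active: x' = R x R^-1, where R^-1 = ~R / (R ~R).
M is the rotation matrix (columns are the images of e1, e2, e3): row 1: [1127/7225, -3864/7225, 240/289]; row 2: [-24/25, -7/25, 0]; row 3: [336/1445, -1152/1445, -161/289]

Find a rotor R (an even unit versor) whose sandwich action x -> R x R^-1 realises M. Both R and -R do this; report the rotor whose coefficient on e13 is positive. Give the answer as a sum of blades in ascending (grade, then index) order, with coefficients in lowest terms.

Method: write R = a + b12*e12 + b13*e13 + b23*e23 with a^2 + b12^2 + b13^2 + b23^2 = 1 (so R^-1 = ~R). Expanding the columns R e_j ~R gives tr M = 4a^2 - 1 and, from the antisymmetric part, M21 - M12 = -4a*b12, M13 - M31 = 4a*b13, M32 - M23 = -4a*b23.
Here tr M = -4921/7225, so a^2 = (1 + tr M)/4 = 576/7225 and a = ±24/85. Taking a = 24/85: M21 - M12 = -3072/7225, M13 - M31 = 864/1445, M32 - M23 = -1152/1445, giving b12 = 32/85, b13 = 9/17, b23 = 12/17, i.e. R = 24/85 + 32/85*e12 + 9/17*e13 + 12/17*e23.
Its e13 coefficient is already positive.
Answer: 24/85 + 32/85*e12 + 9/17*e13 + 12/17*e23. Sheet selection: the two-to-one cover makes ±R indistinguishable at the matrix level (trace -4921/7225), so uniqueness comes from the required sign on e13.


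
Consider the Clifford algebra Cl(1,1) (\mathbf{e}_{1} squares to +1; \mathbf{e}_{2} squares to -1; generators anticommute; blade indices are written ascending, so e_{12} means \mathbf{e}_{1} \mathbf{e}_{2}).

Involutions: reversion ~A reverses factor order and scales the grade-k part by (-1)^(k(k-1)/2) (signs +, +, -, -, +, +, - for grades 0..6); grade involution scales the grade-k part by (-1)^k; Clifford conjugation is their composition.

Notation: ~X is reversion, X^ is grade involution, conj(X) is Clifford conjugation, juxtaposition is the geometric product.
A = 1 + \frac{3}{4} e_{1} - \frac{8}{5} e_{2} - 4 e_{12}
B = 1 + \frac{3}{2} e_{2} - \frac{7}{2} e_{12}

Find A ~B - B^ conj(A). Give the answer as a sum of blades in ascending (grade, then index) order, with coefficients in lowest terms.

first term: -\frac{53}{5} + \frac{23}{20} e_{1} + \frac{101}{40} e_{2} + \frac{5}{8} e_{12}
second term: -\frac{53}{5} - \frac{23}{20} e_{1} - \frac{101}{40} e_{2} - \frac{5}{8} e_{12}
Answer: \frac{23}{10} e_{1} + \frac{101}{20} e_{2} + \frac{5}{4} e_{12}


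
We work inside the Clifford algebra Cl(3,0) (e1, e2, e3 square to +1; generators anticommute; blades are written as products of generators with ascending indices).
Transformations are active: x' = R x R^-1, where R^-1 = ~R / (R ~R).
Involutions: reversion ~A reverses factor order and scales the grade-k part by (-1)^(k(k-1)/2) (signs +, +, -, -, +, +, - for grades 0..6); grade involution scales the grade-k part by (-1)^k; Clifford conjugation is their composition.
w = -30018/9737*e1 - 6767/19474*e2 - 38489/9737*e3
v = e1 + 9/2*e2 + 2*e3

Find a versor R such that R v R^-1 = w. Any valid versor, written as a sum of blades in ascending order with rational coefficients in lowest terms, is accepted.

Construction: equal norms (both 101/4) license R = v + w = -20281/9737*e1 + 40433/9737*e2 - 19015/9737*e3 — nothing changes along that direction, while (v - w)/2 changes sign, so v maps onto w.
Answer: -20281/9737*e1 + 40433/9737*e2 - 19015/9737*e3
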